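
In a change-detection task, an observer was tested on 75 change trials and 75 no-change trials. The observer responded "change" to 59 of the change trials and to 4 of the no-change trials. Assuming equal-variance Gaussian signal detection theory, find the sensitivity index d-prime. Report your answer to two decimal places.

H = 59/75 = 0.7867
FA = 4/75 = 0.0533
z(H) = z(0.7867) = 0.795
z(FA) = z(0.0533) = -1.614
d' = z(H) − z(FA) = 0.795 − (-1.614) = 2.409

d-prime = 2.41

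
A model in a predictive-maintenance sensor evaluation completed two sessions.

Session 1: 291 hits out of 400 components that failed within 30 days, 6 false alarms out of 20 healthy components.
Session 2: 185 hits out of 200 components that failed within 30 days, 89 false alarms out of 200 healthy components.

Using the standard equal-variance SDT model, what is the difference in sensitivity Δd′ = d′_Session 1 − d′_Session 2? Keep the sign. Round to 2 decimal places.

Session 1: z(0.7275) = 0.605, z(0.3000) = -0.524, d' = 1.129
Session 2: z(0.9250) = 1.440, z(0.4450) = -0.138, d' = 1.578
Δd' = d'_Session 1 − d'_Session 2 = 1.129 − 1.578 = -0.449
Session 2 has the higher sensitivity.

Δd′ = -0.45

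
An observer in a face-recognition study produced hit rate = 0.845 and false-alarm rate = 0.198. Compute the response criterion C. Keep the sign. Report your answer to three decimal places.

C = -0.083

z(0.845) = 1.0152, z(0.198) = -0.8488
c = −½·[z(H) + z(FA)] = −0.5 × (1.0152 + (-0.8488)) = -0.0832
c < 0: the observer has a liberal response bias.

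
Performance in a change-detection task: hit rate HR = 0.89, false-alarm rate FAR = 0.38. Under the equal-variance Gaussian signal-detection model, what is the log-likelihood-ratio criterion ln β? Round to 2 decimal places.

ln β = -0.71

z(0.89) = 1.227, z(0.38) = -0.305
ln β = −½·[z(H)² − z(FA)²] = −0.5 × (1.506 − 0.093) = -0.7065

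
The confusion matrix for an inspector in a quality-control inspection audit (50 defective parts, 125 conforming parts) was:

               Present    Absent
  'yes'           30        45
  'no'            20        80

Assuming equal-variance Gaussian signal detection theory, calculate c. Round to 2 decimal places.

H = 30/50 = 0.6000
FA = 45/125 = 0.3600
z(H) = z(0.6000) = 0.2533
z(FA) = z(0.3600) = -0.3585
c = −½·[z(H) + z(FA)] = −0.5 × (0.2533 + (-0.3585)) = 0.0526

c = 0.05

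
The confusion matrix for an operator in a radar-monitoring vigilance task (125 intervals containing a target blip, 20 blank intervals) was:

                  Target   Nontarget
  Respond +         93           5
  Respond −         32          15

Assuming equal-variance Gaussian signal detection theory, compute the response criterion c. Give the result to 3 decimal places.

c = 0.009

H = 93/125 = 0.7440
FA = 5/20 = 0.2500
Φ⁻¹(0.7440) = 0.6557, Φ⁻¹(0.2500) = -0.6745
c = −½·[z(H) + z(FA)] = −0.5 × (0.6557 + (-0.6745)) = 0.0094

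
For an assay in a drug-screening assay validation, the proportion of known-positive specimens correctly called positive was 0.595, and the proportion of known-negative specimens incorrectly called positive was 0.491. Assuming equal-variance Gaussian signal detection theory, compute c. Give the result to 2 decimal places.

c = -0.11

z(H) = z(0.595) = 0.2404
z(FA) = z(0.491) = -0.0226
c = −½·[z(H) + z(FA)] = −0.5 × (0.2404 + (-0.0226)) = -0.1089
c < 0: the assay has a liberal response bias.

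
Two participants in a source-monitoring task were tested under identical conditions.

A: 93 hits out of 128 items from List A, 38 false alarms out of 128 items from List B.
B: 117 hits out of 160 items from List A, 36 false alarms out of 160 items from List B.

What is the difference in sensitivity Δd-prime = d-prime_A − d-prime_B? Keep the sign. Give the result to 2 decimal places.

Δd-prime = -0.24

A: z(0.7266) = 0.603, z(0.2969) = -0.533, d' = 1.136
B: z(0.7312) = 0.616, z(0.2250) = -0.755, d' = 1.371
Δd' = d'_A − d'_B = 1.136 − 1.371 = -0.235
B has the higher sensitivity.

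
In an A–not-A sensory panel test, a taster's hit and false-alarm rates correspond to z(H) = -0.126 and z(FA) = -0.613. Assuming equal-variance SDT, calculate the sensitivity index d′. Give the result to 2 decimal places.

d' = z(H) − z(FA) = -0.126 − (-0.613) = 0.487

d′ = 0.49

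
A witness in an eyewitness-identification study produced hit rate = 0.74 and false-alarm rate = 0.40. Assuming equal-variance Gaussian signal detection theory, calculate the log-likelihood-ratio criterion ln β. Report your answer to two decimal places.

ln β = -0.17

z(H) = z(0.74) = 0.643
z(FA) = z(0.40) = -0.253
ln β = −½·[z(H)² − z(FA)²] = −0.5 × (0.413 − 0.064) = -0.1745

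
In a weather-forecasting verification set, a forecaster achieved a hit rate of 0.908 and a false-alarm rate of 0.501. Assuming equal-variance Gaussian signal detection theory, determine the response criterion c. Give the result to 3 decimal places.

z(0.908) = 1.3285, z(0.501) = 0.0025
c = −½·[z(H) + z(FA)] = −0.5 × (1.3285 + 0.0025) = -0.6655

c = -0.666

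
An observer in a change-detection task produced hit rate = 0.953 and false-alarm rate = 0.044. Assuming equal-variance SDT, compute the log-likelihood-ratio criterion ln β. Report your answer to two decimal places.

ln β = 0.05

Φ⁻¹(0.953) = 1.675, Φ⁻¹(0.044) = -1.706
ln β = −½·[z(H)² − z(FA)²] = −0.5 × (2.806 − 2.910) = 0.052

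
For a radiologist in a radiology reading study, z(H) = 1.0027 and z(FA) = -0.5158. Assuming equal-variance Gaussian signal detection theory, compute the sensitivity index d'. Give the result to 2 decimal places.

d' = 1.52

d' = z(H) − z(FA) = 1.0027 − (-0.5158) = 1.5185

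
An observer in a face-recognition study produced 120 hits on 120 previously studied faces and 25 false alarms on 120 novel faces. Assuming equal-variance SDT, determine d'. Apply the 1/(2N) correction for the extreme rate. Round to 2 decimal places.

d' = 3.45

The hit rate is 120/120 = 1, so apply the 1/(2N) correction: H → 1 − 1/(2·120) = 0.99583.
z(H) = z(0.99583) = 2.638
z(FA) = z(0.20833) = -0.812
d' = 2.638 − (-0.812) = 3.450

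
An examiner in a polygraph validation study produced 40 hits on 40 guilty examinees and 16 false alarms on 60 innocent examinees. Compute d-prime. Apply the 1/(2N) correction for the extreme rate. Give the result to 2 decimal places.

The hit rate is 40/40 = 1, so apply the 1/(2N) correction: H → 1 − 1/(2·40) = 0.98750.
z(H) = z(0.98750) = 2.241
z(FA) = z(0.26667) = -0.623
d' = 2.241 − (-0.623) = 2.864

d-prime = 2.86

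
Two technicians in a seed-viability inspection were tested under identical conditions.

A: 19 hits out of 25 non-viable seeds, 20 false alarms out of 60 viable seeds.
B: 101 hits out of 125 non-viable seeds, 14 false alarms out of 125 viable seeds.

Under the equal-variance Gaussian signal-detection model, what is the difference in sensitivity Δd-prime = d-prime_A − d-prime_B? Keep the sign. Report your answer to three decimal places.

A: z(0.7600) = 0.7063, z(0.3333) = -0.4308, d' = 1.1371
B: z(0.8080) = 0.8705, z(0.1120) = -1.2160, d' = 2.0865
Δd' = d'_A − d'_B = 1.1371 − 2.0865 = -0.9494
B has the higher sensitivity.

Δd-prime = -0.949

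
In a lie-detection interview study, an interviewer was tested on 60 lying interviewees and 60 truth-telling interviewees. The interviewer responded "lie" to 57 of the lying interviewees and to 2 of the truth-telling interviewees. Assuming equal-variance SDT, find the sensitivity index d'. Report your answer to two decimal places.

H = 57/60 = 0.9500
FA = 2/60 = 0.0333
Φ⁻¹(H) = 1.6449
Φ⁻¹(FA) = -1.8344
d' = z(H) − z(FA) = 1.6449 − (-1.8344) = 3.4793

d' = 3.48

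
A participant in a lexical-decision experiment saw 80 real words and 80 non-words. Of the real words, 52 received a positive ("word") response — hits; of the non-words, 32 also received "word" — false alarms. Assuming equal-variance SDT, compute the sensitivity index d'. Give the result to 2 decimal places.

H = 52/80 = 0.6500
FA = 32/80 = 0.4000
z(H) = z(0.6500) = 0.3853
z(FA) = z(0.4000) = -0.2533
d' = z(H) − z(FA) = 0.3853 − (-0.2533) = 0.6386

d' = 0.64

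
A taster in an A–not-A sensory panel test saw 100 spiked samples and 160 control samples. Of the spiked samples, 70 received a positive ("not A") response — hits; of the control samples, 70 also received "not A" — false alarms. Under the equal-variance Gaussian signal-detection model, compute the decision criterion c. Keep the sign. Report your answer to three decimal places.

H = 70/100 = 0.7000
FA = 70/160 = 0.4375
z(H) = z(0.7000) = 0.5244
z(FA) = z(0.4375) = -0.1573
c = −½·[z(H) + z(FA)] = −0.5 × (0.5244 + (-0.1573)) = -0.18355
c < 0: the taster has a liberal response bias.

c = -0.184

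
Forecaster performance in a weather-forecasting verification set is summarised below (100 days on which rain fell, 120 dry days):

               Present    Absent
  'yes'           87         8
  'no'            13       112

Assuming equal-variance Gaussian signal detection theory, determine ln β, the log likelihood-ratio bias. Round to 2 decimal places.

H = 87/100 = 0.8700
FA = 8/120 = 0.0667
z(0.8700) = 1.126, z(0.0667) = -1.501
ln β = −½·[z(H)² − z(FA)²] = −0.5 × (1.268 − 2.253) = 0.4925

ln β = 0.49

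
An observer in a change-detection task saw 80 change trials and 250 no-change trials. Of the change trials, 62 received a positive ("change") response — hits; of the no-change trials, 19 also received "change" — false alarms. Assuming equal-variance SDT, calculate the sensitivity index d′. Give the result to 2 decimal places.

d′ = 2.19

H = 62/80 = 0.7750
FA = 19/250 = 0.0760
z(H) = 0.755
z(FA) = -1.433
d' = z(H) − z(FA) = 0.755 − (-1.433) = 2.188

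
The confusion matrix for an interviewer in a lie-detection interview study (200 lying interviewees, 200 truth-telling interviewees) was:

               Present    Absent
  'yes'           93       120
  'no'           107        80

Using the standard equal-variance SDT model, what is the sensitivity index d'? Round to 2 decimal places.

d' = -0.34

H = 93/200 = 0.4650
FA = 120/200 = 0.6000
Φ⁻¹(H) = Φ⁻¹(0.4650) = -0.0878
Φ⁻¹(FA) = Φ⁻¹(0.6000) = 0.2533
d' = z(H) − z(FA) = -0.0878 − 0.2533 = -0.3411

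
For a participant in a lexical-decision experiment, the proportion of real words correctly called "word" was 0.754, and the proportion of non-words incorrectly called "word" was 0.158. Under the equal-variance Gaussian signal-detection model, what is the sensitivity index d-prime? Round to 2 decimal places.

z(0.754) = 0.6871, z(0.158) = -1.0027
d' = z(H) − z(FA) = 0.6871 − (-1.0027) = 1.6898

d-prime = 1.69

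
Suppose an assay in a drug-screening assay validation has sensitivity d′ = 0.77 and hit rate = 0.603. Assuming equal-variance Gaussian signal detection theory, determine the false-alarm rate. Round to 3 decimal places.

false-alarm rate = 0.305

z(hit rate) = z(0.603) = 0.2611
z(FA) = z(H) − d' = 0.2611 − 0.77 = -0.5089
false-alarm rate = Φ(-0.5089) = 0.3054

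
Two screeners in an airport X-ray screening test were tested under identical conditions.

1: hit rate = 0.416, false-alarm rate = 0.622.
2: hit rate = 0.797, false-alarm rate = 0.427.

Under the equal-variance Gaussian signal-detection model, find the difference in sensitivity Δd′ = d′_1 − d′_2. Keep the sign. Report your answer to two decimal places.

1: z(0.416) = -0.212, z(0.622) = 0.311, d' = -0.523
2: z(0.797) = 0.831, z(0.427) = -0.184, d' = 1.015
Δd' = d'_1 − d'_2 = -0.523 − 1.015 = -1.538
2 has the higher sensitivity.

Δd′ = -1.54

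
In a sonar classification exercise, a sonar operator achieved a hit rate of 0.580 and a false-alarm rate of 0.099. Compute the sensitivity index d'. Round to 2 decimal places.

d' = 1.49

z(H) = z(0.580) = 0.202
z(FA) = z(0.099) = -1.287
d' = z(H) − z(FA) = 0.202 − (-1.287) = 1.489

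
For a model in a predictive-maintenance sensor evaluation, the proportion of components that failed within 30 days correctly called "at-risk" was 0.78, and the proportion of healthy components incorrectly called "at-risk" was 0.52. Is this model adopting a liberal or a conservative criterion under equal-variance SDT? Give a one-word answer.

liberal

z(H) = 0.772, z(FA) = 0.050
c = −½·(z(H) + z(FA)) = -0.411
c < 0 → liberal criterion (biased toward responding “yes”).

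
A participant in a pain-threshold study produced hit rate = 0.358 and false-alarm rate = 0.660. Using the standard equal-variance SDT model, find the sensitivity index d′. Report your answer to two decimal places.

z(H) = -0.364
z(FA) = 0.412
d' = z(H) − z(FA) = -0.364 − 0.412 = -0.776

d′ = -0.78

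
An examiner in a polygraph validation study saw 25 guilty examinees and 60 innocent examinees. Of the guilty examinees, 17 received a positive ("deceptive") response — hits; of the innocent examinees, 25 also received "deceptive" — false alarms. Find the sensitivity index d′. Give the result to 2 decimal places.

H = 17/25 = 0.6800
FA = 25/60 = 0.4167
z(H) = z(0.6800) = 0.4677
z(FA) = z(0.4167) = -0.2103
d' = z(H) − z(FA) = 0.4677 − (-0.2103) = 0.6780

d′ = 0.68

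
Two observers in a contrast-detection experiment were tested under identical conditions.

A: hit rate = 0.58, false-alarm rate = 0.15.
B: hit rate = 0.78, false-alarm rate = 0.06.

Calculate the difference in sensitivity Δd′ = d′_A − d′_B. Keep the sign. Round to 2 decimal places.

A: z(0.58) = 0.202, z(0.15) = -1.036, d' = 1.238
B: z(0.78) = 0.772, z(0.06) = -1.555, d' = 2.327
Δd' = d'_A − d'_B = 1.238 − 2.327 = -1.089
B has the higher sensitivity.

Δd′ = -1.09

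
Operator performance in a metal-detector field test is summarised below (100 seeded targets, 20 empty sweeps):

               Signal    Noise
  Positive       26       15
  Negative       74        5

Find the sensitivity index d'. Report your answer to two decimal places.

H = 26/100 = 0.2600
FA = 15/20 = 0.7500
Φ⁻¹(0.2600) = -0.643, Φ⁻¹(0.7500) = 0.674
d' = z(H) − z(FA) = -0.643 − 0.674 = -1.317

d' = -1.32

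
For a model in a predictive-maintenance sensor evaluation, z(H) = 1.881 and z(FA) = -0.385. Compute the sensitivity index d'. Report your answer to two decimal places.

d' = z(H) − z(FA) = 1.881 − (-0.385) = 2.266

d' = 2.27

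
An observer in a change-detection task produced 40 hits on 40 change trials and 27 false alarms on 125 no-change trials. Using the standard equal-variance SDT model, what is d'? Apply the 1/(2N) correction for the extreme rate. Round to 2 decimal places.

The hit rate is 40/40 = 1, so apply the 1/(2N) correction: H → 1 − 1/(2·40) = 0.98750.
z(H) = z(0.98750) = 2.241
z(FA) = z(0.21600) = -0.786
d' = 2.241 − (-0.786) = 3.027

d' = 3.03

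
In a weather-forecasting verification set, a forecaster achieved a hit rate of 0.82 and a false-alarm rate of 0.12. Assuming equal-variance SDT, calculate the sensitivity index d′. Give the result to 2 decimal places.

Φ⁻¹(H) = Φ⁻¹(0.82) = 0.915
Φ⁻¹(FA) = Φ⁻¹(0.12) = -1.175
d' = z(H) − z(FA) = 0.915 − (-1.175) = 2.090

d′ = 2.09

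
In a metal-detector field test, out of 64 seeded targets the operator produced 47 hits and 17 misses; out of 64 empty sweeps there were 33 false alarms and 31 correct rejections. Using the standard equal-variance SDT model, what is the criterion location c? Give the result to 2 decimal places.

c = -0.33

H = 47/64 = 0.7344
FA = 33/64 = 0.5156
Φ⁻¹(0.7344) = 0.6262, Φ⁻¹(0.5156) = 0.0391
c = −½·[z(H) + z(FA)] = −0.5 × (0.6262 + 0.0391) = -0.33265
c < 0: the operator has a liberal response bias.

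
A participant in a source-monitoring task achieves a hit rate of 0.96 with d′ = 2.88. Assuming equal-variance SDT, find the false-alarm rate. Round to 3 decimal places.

false-alarm rate = 0.129

z(hit rate) = z(0.96) = 1.7507
z(FA) = z(H) − d' = 1.7507 − 2.88 = -1.1293
false-alarm rate = Φ(-1.1293) = 0.1294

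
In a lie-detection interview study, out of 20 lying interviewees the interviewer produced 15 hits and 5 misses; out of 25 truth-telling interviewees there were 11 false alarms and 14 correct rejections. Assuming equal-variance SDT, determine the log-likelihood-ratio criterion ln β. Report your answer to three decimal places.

ln β = -0.216

H = 15/20 = 0.7500
FA = 11/25 = 0.4400
z(H) = 0.6745
z(FA) = -0.1510
ln β = −½·[z(H)² − z(FA)²] = −0.5 × (0.4550 − 0.0228) = -0.2161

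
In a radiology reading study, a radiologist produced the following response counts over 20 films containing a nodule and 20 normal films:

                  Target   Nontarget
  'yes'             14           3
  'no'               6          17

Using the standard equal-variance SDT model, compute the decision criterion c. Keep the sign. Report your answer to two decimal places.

c = 0.26

H = 14/20 = 0.7000
FA = 3/20 = 0.1500
z(H) = 0.5244
z(FA) = -1.0364
c = −½·[z(H) + z(FA)] = −0.5 × (0.5244 + (-1.0364)) = 0.2560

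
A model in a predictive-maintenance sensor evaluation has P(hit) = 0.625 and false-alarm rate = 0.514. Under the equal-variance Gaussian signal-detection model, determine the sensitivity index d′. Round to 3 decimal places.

d′ = 0.284

Φ⁻¹(H) = Φ⁻¹(0.625) = 0.3186
Φ⁻¹(FA) = Φ⁻¹(0.514) = 0.0351
d' = z(H) − z(FA) = 0.3186 − 0.0351 = 0.2835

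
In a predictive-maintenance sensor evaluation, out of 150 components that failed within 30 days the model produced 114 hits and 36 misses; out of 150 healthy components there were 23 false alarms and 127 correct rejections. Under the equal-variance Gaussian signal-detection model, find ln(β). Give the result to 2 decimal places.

ln β = 0.27

H = 114/150 = 0.7600
FA = 23/150 = 0.1533
z(0.7600) = 0.706, z(0.1533) = -1.022
ln β = −½·[z(H)² − z(FA)²] = −0.5 × (0.498 − 1.044) = 0.273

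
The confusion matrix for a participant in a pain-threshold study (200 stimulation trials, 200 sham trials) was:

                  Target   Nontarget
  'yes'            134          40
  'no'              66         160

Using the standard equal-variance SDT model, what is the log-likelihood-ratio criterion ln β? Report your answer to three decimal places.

ln β = 0.257

H = 134/200 = 0.6700
FA = 40/200 = 0.2000
z(H) = 0.4399
z(FA) = -0.8416
ln β = −½·[z(H)² − z(FA)²] = −0.5 × (0.1935 − 0.7083) = 0.2574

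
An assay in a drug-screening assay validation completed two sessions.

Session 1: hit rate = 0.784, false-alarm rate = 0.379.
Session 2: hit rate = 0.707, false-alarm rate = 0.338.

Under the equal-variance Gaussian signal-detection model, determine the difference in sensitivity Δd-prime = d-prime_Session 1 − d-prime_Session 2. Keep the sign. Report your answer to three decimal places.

Session 1: z(0.784) = 0.7858, z(0.379) = -0.3081, d' = 1.0939
Session 2: z(0.707) = 0.5446, z(0.338) = -0.4179, d' = 0.9625
Δd' = d'_Session 1 − d'_Session 2 = 1.0939 − 0.9625 = 0.1314
Session 1 has the higher sensitivity.

Δd-prime = 0.131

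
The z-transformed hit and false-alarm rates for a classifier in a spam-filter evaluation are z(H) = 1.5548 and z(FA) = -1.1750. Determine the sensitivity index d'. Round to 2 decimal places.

d' = 2.73

d' = z(H) − z(FA) = 1.5548 − (-1.1750) = 2.7298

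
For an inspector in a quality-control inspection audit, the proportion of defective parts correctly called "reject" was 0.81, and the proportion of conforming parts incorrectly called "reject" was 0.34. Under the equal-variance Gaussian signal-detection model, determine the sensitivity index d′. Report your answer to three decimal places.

Φ⁻¹(0.81) = 0.8779, Φ⁻¹(0.34) = -0.4125
d' = z(H) − z(FA) = 0.8779 − (-0.4125) = 1.2904

d′ = 1.290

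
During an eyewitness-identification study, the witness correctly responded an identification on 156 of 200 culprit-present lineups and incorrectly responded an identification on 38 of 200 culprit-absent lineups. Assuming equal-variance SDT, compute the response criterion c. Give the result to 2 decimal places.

H = 156/200 = 0.7800
FA = 38/200 = 0.1900
z(H) = 0.7722
z(FA) = -0.8779
c = −½·[z(H) + z(FA)] = −0.5 × (0.7722 + (-0.8779)) = 0.05285

c = 0.05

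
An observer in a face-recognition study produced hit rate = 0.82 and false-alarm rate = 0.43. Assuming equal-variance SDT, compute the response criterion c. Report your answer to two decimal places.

z(H) = z(0.82) = 0.915
z(FA) = z(0.43) = -0.176
c = −½·[z(H) + z(FA)] = −0.5 × (0.915 + (-0.176)) = -0.3695
c < 0: the observer has a liberal response bias.

c = -0.37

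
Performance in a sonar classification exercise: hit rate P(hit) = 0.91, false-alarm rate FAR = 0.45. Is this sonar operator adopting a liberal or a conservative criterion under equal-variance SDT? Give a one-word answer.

z(H) = 1.341, z(FA) = -0.126
c = −½·(z(H) + z(FA)) = -0.6075
c < 0 → liberal criterion (biased toward responding “yes”).

liberal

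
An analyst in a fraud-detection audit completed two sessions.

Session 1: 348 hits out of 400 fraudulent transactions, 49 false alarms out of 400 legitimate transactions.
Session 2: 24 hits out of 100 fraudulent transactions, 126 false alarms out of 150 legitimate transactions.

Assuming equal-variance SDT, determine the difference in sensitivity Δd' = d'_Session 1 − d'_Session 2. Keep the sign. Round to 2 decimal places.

Δd' = 3.99

Session 1: z(0.8700) = 1.126, z(0.1225) = -1.163, d' = 2.289
Session 2: z(0.2400) = -0.706, z(0.8400) = 0.994, d' = -1.700
Δd' = d'_Session 1 − d'_Session 2 = 2.289 − (-1.700) = 3.989
Session 1 has the higher sensitivity.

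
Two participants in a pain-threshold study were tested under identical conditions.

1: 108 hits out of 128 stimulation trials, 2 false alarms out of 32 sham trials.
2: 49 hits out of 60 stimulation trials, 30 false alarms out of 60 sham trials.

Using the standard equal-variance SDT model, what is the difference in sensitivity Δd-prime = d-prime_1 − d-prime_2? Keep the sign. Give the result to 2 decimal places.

Δd-prime = 1.64

1: z(0.8438) = 1.010, z(0.0625) = -1.534, d' = 2.544
2: z(0.8167) = 0.903, z(0.5000) = 0.000, d' = 0.903
Δd' = d'_1 − d'_2 = 2.544 − 0.903 = 1.641
1 has the higher sensitivity.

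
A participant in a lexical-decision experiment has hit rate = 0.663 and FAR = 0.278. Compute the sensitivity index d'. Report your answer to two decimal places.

d' = 1.01

z(H) = z(0.663) = 0.421
z(FA) = z(0.278) = -0.589
d' = z(H) − z(FA) = 0.421 − (-0.589) = 1.010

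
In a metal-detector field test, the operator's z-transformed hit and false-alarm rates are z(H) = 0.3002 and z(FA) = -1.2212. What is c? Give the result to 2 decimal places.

c = 0.46

c = −½·[z(H) + z(FA)] = −½·(0.3002 + (-1.2212)) = 0.4605
c > 0: the operator has a conservative response bias.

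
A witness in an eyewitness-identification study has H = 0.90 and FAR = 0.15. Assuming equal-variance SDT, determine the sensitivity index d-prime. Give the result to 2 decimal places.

d-prime = 2.32

Φ⁻¹(H) = 1.2816
Φ⁻¹(FA) = -1.0364
d' = z(H) − z(FA) = 1.2816 − (-1.0364) = 2.3180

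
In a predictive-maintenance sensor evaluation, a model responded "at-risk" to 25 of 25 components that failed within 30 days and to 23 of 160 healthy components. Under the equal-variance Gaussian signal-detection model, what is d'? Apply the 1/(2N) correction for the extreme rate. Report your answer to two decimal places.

d' = 3.12

The hit rate is 25/25 = 1, so apply the 1/(2N) correction: H → 1 − 1/(2·25) = 0.98000.
z(H) = z(0.98000) = 2.054
z(FA) = z(0.14375) = -1.064
d' = 2.054 − (-1.064) = 3.118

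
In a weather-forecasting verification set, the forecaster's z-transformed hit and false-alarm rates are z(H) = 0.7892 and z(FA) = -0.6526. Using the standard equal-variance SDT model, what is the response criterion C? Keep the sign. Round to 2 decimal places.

c = −½·[z(H) + z(FA)] = −½·(0.7892 + (-0.6526)) = -0.0683

C = -0.07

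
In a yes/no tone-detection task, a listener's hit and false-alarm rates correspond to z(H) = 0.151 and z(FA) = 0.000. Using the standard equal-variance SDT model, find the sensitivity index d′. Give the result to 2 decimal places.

d' = z(H) − z(FA) = 0.151 − 0.000 = 0.151

d′ = 0.15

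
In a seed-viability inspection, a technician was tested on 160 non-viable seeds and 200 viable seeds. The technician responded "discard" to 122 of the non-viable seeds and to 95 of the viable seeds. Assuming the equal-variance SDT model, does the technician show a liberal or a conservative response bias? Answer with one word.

liberal

z(H) = 0.714, z(FA) = -0.063
c = −½·(z(H) + z(FA)) = -0.3255
c < 0 → liberal criterion (biased toward responding “yes”).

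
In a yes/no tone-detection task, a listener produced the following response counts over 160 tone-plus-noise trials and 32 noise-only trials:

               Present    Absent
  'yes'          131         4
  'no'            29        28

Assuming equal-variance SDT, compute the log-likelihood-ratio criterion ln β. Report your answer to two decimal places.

ln β = 0.25

H = 131/160 = 0.8187
FA = 4/32 = 0.1250
Φ⁻¹(0.8187) = 0.910, Φ⁻¹(0.1250) = -1.150
ln β = −½·[z(H)² − z(FA)²] = −0.5 × (0.828 − 1.323) = 0.2475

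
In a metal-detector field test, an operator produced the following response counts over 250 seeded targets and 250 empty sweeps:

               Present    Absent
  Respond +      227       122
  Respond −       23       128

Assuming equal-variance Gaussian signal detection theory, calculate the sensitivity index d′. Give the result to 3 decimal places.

d′ = 1.359

H = 227/250 = 0.9080
FA = 122/250 = 0.4880
z(H) = z(0.9080) = 1.3285
z(FA) = z(0.4880) = -0.0301
d' = z(H) − z(FA) = 1.3285 − (-0.0301) = 1.3586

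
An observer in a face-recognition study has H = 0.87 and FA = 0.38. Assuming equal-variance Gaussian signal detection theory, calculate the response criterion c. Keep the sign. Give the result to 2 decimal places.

z(H) = z(0.87) = 1.126
z(FA) = z(0.38) = -0.305
c = −½·[z(H) + z(FA)] = −0.5 × (1.126 + (-0.305)) = -0.4105
c < 0: the observer has a liberal response bias.

c = -0.41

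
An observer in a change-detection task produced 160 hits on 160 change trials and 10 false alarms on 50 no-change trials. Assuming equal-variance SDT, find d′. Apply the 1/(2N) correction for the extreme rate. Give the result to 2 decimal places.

The hit rate is 160/160 = 1, so apply the 1/(2N) correction: H → 1 − 1/(2·160) = 0.99687.
z(H) = z(0.99687) = 2.734
z(FA) = z(0.20000) = -0.842
d' = 2.734 − (-0.842) = 3.576

d′ = 3.58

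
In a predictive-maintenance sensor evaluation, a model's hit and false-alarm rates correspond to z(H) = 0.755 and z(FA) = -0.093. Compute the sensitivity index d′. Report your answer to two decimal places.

d' = z(H) − z(FA) = 0.755 − (-0.093) = 0.848

d′ = 0.85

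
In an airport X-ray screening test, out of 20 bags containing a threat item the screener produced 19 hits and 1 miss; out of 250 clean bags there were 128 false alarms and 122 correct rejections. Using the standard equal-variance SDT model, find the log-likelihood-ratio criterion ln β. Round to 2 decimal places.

H = 19/20 = 0.9500
FA = 128/250 = 0.5120
Φ⁻¹(H) = 1.645
Φ⁻¹(FA) = 0.030
ln β = −½·[z(H)² − z(FA)²] = −0.5 × (2.706 − 0.001) = -1.3525

ln β = -1.35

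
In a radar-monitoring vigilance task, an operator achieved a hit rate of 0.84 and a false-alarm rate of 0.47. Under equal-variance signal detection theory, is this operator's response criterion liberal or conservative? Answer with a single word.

liberal

z(H) = 0.994, z(FA) = -0.075
c = −½·(z(H) + z(FA)) = -0.4595
c < 0 → liberal criterion (biased toward responding “yes”).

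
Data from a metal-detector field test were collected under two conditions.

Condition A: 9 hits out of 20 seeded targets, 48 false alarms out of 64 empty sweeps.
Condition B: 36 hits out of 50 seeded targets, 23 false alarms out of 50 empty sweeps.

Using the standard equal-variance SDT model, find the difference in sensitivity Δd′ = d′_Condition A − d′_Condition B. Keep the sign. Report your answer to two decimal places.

Condition A: z(0.4500) = -0.126, z(0.7500) = 0.674, d' = -0.800
Condition B: z(0.7200) = 0.583, z(0.4600) = -0.100, d' = 0.683
Δd' = d'_Condition A − d'_Condition B = -0.800 − 0.683 = -1.483
Condition B has the higher sensitivity.

Δd′ = -1.48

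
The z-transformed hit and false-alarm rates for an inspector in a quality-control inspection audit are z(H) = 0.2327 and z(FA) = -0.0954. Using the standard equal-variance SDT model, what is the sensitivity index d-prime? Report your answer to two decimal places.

d-prime = 0.33

d' = z(H) − z(FA) = 0.2327 − (-0.0954) = 0.3281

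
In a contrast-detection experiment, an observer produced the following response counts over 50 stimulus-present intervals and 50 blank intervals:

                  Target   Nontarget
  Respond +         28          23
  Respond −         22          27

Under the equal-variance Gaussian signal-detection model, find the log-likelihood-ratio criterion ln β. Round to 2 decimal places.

H = 28/50 = 0.5600
FA = 23/50 = 0.4600
Φ⁻¹(H) = Φ⁻¹(0.5600) = 0.151
Φ⁻¹(FA) = Φ⁻¹(0.4600) = -0.100
ln β = −½·[z(H)² − z(FA)²] = −0.5 × (0.023 − 0.010) = -0.0065

ln β = -0.01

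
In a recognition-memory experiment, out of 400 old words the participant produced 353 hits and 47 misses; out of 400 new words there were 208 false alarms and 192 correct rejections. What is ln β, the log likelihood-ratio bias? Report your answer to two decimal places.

ln β = -0.70

H = 353/400 = 0.8825
FA = 208/400 = 0.5200
Φ⁻¹(0.8825) = 1.188, Φ⁻¹(0.5200) = 0.050
ln β = −½·[z(H)² − z(FA)²] = −0.5 × (1.411 − 0.003) = -0.704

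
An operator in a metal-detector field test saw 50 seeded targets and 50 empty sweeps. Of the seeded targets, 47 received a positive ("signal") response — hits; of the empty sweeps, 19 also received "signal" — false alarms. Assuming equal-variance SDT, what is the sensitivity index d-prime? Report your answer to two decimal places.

H = 47/50 = 0.9400
FA = 19/50 = 0.3800
z(H) = 1.555
z(FA) = -0.305
d' = z(H) − z(FA) = 1.555 − (-0.305) = 1.860

d-prime = 1.86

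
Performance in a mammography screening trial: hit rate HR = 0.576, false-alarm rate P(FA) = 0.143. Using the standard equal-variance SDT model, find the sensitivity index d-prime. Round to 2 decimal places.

z(H) = 0.1917
z(FA) = -1.0669
d' = z(H) − z(FA) = 0.1917 − (-1.0669) = 1.2586

d-prime = 1.26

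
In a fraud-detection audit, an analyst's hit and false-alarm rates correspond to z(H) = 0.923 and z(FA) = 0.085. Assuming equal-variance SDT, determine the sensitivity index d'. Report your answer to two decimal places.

d' = 0.84

d' = z(H) − z(FA) = 0.923 − 0.085 = 0.838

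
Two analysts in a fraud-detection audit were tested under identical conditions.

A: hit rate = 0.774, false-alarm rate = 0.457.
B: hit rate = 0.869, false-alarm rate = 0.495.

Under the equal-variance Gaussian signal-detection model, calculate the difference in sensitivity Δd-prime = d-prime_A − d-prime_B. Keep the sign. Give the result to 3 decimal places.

A: z(0.774) = 0.7521, z(0.457) = -0.1080, d' = 0.8601
B: z(0.869) = 1.1217, z(0.495) = -0.0125, d' = 1.1342
Δd' = d'_A − d'_B = 0.8601 − 1.1342 = -0.2741
B has the higher sensitivity.

Δd-prime = -0.274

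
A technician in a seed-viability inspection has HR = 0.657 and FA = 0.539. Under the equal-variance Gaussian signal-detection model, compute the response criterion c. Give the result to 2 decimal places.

z(0.657) = 0.404, z(0.539) = 0.098
c = −½·[z(H) + z(FA)] = −0.5 × (0.404 + 0.098) = -0.251
c < 0: the technician has a liberal response bias.

c = -0.25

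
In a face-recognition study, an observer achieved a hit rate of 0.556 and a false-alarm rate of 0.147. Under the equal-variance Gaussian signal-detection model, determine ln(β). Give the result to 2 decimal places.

z(H) = 0.141
z(FA) = -1.049
ln β = −½·[z(H)² − z(FA)²] = −0.5 × (0.020 − 1.100) = 0.540

ln β = 0.54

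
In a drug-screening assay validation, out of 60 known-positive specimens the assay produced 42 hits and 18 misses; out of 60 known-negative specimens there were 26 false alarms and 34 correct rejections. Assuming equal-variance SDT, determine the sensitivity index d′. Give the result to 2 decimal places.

H = 42/60 = 0.7000
FA = 26/60 = 0.4333
Φ⁻¹(0.7000) = 0.5244, Φ⁻¹(0.4333) = -0.1680
d' = z(H) − z(FA) = 0.5244 − (-0.1680) = 0.6924

d′ = 0.69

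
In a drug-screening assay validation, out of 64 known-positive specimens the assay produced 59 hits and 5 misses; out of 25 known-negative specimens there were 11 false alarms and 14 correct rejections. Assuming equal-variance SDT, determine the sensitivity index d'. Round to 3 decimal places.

d' = 1.569

H = 59/64 = 0.9219
FA = 11/25 = 0.4400
Φ⁻¹(H) = 1.4180
Φ⁻¹(FA) = -0.1510
d' = z(H) − z(FA) = 1.4180 − (-0.1510) = 1.5690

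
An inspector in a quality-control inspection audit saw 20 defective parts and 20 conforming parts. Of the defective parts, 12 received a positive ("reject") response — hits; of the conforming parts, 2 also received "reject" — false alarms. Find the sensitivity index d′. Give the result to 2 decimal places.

H = 12/20 = 0.6000
FA = 2/20 = 0.1000
Φ⁻¹(H) = 0.2533
Φ⁻¹(FA) = -1.2816
d' = z(H) − z(FA) = 0.2533 − (-1.2816) = 1.5349

d′ = 1.53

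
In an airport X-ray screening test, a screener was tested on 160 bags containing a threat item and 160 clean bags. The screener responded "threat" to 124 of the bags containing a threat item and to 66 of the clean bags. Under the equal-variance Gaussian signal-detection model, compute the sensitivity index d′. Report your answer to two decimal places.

H = 124/160 = 0.7750
FA = 66/160 = 0.4125
z(H) = 0.755
z(FA) = -0.221
d' = z(H) − z(FA) = 0.755 − (-0.221) = 0.976

d′ = 0.98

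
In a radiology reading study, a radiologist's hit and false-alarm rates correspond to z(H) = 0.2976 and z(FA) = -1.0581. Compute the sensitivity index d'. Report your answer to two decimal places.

d' = 1.36

d' = z(H) − z(FA) = 0.2976 − (-1.0581) = 1.3557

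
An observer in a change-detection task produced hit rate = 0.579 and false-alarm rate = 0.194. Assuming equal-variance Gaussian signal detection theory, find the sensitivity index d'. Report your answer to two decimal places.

Φ⁻¹(H) = Φ⁻¹(0.579) = 0.199
Φ⁻¹(FA) = Φ⁻¹(0.194) = -0.863
d' = z(H) − z(FA) = 0.199 − (-0.863) = 1.062

d' = 1.06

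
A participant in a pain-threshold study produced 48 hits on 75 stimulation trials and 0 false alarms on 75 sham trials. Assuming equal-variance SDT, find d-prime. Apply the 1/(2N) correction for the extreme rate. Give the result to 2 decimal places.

d-prime = 2.83

The false-alarm rate is 0/75 = 0, so apply the 1/(2N) correction: FA → 1/(2·75) = 0.00667.
z(H) = z(0.64000) = 0.358
z(FA) = z(0.00667) = -2.475
d' = 0.358 − (-2.475) = 2.833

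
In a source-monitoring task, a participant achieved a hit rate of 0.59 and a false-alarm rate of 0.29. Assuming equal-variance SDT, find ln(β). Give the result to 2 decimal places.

z(0.59) = 0.228, z(0.29) = -0.553
ln β = −½·[z(H)² − z(FA)²] = −0.5 × (0.052 − 0.306) = 0.127

ln β = 0.13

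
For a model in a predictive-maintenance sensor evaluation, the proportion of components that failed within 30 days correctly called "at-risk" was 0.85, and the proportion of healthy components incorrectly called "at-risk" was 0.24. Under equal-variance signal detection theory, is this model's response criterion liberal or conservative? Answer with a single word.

z(H) = 1.036, z(FA) = -0.706
c = −½·(z(H) + z(FA)) = -0.165
c < 0 → liberal criterion (biased toward responding “yes”).

liberal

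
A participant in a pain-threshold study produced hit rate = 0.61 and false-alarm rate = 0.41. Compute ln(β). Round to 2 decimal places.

Φ⁻¹(H) = 0.279
Φ⁻¹(FA) = -0.228
ln β = −½·[z(H)² − z(FA)²] = −0.5 × (0.078 − 0.052) = -0.013

ln β = -0.01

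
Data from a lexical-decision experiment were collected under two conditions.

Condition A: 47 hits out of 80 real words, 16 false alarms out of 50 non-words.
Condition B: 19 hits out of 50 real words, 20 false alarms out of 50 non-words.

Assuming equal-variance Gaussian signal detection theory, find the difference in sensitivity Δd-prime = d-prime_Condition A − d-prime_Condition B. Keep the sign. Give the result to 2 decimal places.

Δd-prime = 0.74

Condition A: z(0.5875) = 0.221, z(0.3200) = -0.468, d' = 0.689
Condition B: z(0.3800) = -0.305, z(0.4000) = -0.253, d' = -0.052
Δd' = d'_Condition A − d'_Condition B = 0.689 − (-0.052) = 0.741
Condition A has the higher sensitivity.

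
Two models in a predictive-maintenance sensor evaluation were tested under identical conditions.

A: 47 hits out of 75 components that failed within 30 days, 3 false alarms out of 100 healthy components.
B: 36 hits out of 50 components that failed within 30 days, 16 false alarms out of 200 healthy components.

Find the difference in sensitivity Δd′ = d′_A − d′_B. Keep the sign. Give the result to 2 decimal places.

Δd′ = 0.22

A: z(0.6267) = 0.323, z(0.0300) = -1.881, d' = 2.204
B: z(0.7200) = 0.583, z(0.0800) = -1.405, d' = 1.988
Δd' = d'_A − d'_B = 2.204 − 1.988 = 0.216
A has the higher sensitivity.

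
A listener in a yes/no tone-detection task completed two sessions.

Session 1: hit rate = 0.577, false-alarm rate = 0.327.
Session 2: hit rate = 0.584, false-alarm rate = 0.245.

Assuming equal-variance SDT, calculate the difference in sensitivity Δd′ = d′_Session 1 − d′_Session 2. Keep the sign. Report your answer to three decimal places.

Δd′ = -0.260

Session 1: z(0.577) = 0.1942, z(0.327) = -0.4482, d' = 0.6424
Session 2: z(0.584) = 0.2121, z(0.245) = -0.6903, d' = 0.9024
Δd' = d'_Session 1 − d'_Session 2 = 0.6424 − 0.9024 = -0.2600
Session 2 has the higher sensitivity.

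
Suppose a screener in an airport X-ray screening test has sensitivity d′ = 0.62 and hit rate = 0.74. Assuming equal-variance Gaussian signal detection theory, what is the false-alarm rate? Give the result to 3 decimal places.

false-alarm rate = 0.509

z(hit rate) = z(0.74) = 0.6433
z(FA) = z(H) − d' = 0.6433 − 0.62 = 0.0233
false-alarm rate = Φ(0.0233) = 0.5093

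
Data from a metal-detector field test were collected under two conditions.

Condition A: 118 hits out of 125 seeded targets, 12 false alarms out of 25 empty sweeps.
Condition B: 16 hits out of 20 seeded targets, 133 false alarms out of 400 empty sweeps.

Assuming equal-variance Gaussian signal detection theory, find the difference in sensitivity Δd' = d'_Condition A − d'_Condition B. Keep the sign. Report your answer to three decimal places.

Δd' = 0.365

Condition A: z(0.9440) = 1.5893, z(0.4800) = -0.0502, d' = 1.6395
Condition B: z(0.8000) = 0.8416, z(0.3325) = -0.4330, d' = 1.2746
Δd' = d'_Condition A − d'_Condition B = 1.6395 − 1.2746 = 0.3649
Condition A has the higher sensitivity.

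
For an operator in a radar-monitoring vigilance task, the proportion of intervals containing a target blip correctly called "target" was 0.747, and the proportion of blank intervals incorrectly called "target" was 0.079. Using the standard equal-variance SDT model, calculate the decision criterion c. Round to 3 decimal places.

c = 0.373

z(H) = z(0.747) = 0.6651
z(FA) = z(0.079) = -1.4118
c = −½·[z(H) + z(FA)] = −0.5 × (0.6651 + (-1.4118)) = 0.37335
c > 0: the operator has a conservative response bias.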